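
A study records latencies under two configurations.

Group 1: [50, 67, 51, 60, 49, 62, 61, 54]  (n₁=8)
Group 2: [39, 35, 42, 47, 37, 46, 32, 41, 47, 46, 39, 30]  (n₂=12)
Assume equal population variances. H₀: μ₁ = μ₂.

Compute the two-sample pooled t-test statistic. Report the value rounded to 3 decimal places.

test statistic = 5.930

x̄₁=56.750, s₁=6.628, n₁=8
x̄₂=40.083, s₂=5.838, n₂=12
s_p² = [7·6.628² + 11·5.838²]/18 = 37.9120
SE = √(s_p²·(1/8+1/12)) = 2.8104
t = (56.750−40.083)/2.8104 = 5.9304
df = 18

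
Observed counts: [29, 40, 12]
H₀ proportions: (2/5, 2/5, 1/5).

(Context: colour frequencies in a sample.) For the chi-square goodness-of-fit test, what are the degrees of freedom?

degrees of freedom = 2

df = k − 1 = 3 − 1 = 2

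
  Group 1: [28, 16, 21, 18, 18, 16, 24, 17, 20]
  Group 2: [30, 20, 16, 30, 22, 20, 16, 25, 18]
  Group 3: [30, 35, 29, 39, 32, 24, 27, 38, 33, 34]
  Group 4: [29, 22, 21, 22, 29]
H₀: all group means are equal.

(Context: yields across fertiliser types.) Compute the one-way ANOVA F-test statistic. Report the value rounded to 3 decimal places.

test statistic = 12.863

Group means [19.78, 21.89, 32.10, 24.60], grand mean 24.818
SSB = Σnᵢ(x̄ᵢ−x̄)² = 836.365; SSW = ΣΣ(x−x̄ᵢ)² = 628.544
MSB = 836.365/3 = 278.7882; MSW = 628.544/29 = 21.6739
F = MSB/MSW = 12.8628
df = (3, 29)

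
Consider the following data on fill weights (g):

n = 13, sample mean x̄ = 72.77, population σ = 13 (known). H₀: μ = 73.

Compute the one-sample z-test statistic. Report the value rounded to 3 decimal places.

test statistic = -0.064

SE = σ/√n = 13/√13 = 3.6056
z = (x̄−μ₀)/SE = (72.77−73)/3.6056 = -0.0638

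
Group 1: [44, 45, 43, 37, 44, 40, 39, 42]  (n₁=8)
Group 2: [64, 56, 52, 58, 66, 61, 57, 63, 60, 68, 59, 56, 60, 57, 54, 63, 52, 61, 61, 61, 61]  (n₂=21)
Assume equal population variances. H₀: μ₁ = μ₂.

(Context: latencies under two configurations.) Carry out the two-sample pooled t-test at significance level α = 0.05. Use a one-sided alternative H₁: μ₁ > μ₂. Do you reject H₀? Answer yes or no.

x̄₁=41.750, s₁=2.816, n₁=8
x̄₂=59.524, s₂=4.203, n₂=21
s_p² = [7·2.816² + 20·4.203²]/27 = 15.1384
SE = √(s_p²·(1/8+1/21)) = 1.6165
t = (41.750−59.524)/1.6165 = -10.9950
df = 27
p-value (one-sided, H₁ greater) = 1.00000
At α=0.05: p ≥ α → fail to reject H₀

reject H₀: no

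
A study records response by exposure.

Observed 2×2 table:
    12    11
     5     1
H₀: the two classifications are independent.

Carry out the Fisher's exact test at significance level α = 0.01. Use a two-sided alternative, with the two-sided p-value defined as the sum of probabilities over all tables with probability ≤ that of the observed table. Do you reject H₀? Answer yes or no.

reject H₀: no

Margins: r₁=23, r₂=6, c₁=17, c₂=12, n=29
p_obs = C(23,12)·C(6,5)/C(29,17); sum pmf over tables with pmf ≤ p_obs
p-value (two-sided) = 0.35439
At α=0.01: p ≥ α → fail to reject H₀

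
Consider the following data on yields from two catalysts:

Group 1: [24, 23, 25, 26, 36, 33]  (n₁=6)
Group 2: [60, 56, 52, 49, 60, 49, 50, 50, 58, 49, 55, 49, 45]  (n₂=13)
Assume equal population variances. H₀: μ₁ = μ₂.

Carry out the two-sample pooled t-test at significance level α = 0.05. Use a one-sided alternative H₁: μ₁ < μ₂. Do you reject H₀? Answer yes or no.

x̄₁=27.833, s₁=5.345, n₁=6
x̄₂=52.462, s₂=4.824, n₂=13
s_p² = [5·5.345² + 12·4.824²]/17 = 24.8273
SE = √(s_p²·(1/6+1/13)) = 2.4592
t = (27.833−52.462)/2.4592 = -10.0147
df = 17
p-value (one-sided, H₁ less) = 0.00000
At α=0.05: p < α → reject H₀

reject H₀: yes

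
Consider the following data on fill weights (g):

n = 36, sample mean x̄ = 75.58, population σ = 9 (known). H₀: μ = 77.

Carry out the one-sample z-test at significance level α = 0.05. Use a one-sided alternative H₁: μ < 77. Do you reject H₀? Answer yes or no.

SE = σ/√n = 9/√36 = 1.5000
z = (x̄−μ₀)/SE = (75.58−77)/1.5000 = -0.9467
p-value (one-sided, H₁ less) = 0.17190
At α=0.05: p ≥ α → fail to reject H₀

reject H₀: no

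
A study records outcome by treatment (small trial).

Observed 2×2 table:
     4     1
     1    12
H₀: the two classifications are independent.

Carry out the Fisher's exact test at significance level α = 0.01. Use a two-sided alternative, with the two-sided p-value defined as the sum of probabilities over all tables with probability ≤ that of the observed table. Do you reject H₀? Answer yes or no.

Margins: r₁=5, r₂=13, c₁=5, c₂=13, n=18
p_obs = C(5,4)·C(13,1)/C(18,5); sum pmf over tables with pmf ≤ p_obs
p-value (two-sided) = 0.00770
At α=0.01: p < α → reject H₀

reject H₀: yes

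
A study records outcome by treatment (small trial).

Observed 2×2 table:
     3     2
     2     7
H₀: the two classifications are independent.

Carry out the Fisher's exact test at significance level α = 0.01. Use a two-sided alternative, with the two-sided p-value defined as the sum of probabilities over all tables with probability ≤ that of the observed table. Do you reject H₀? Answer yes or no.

Margins: r₁=5, r₂=9, c₁=5, c₂=9, n=14
p_obs = C(5,3)·C(9,2)/C(14,5); sum pmf over tables with pmf ≤ p_obs
p-value (two-sided) = 0.26573
At α=0.01: p ≥ α → fail to reject H₀

reject H₀: no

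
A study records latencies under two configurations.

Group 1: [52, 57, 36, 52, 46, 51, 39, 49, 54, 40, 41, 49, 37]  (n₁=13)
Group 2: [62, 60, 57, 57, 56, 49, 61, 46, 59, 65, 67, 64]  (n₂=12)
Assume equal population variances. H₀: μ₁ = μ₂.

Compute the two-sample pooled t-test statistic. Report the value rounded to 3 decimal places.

test statistic = -4.594

x̄₁=46.385, s₁=7.006, n₁=13
x̄₂=58.583, s₂=6.201, n₂=12
s_p² = [12·7.006² + 11·6.201²]/23 = 43.9997
SE = √(s_p²·(1/13+1/12)) = 2.6554
t = (46.385−58.583)/2.6554 = -4.5939
df = 23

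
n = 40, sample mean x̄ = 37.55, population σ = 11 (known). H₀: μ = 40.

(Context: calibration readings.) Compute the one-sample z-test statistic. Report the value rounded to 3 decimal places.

SE = σ/√n = 11/√40 = 1.7393
z = (x̄−μ₀)/SE = (37.55−40)/1.7393 = -1.4087

test statistic = -1.409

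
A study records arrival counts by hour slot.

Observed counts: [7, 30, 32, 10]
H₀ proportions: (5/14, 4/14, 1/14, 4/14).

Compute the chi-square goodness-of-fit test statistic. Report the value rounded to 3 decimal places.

test statistic = 148.509

n = 79; E_i = n·p_i = [28.21, 22.57, 5.64, 22.57]
χ² = (7−28.21)²/28.21 + (30−22.57)²/22.57 + (32−5.64)²/5.64 + (10−22.57)²/22.57 = 148.5089
df = 3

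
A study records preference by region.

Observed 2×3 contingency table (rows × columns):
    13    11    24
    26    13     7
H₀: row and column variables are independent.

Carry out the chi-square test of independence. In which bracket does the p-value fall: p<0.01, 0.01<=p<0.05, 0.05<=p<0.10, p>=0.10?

p-value bracket: p<0.01

Row totals [48, 46], col totals [39, 24, 31], n=94
χ² = (13−19.91)²/19.91 + (11−12.26)²/12.26 + (24−15.83)²/15.83 + (26−19.09)²/19.09 + (13−11.74)²/11.74 + (7−15.17)²/15.17 = 13.7863
df = 2
p-value (upper-tail) = 0.00101
→ bracket: p<0.01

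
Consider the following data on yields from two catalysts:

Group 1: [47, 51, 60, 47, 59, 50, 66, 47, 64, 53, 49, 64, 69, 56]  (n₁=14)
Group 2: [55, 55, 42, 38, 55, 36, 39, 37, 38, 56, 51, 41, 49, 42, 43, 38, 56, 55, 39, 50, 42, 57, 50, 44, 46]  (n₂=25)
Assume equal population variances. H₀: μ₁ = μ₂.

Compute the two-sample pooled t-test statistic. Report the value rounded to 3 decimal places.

x̄₁=55.857, s₁=7.764, n₁=14
x̄₂=46.160, s₂=7.267, n₂=25
s_p² = [13·7.764² + 24·7.267²]/37 = 55.4344
SE = √(s_p²·(1/14+1/25)) = 2.4854
t = (55.857−46.160)/2.4854 = 3.9017
df = 37

test statistic = 3.902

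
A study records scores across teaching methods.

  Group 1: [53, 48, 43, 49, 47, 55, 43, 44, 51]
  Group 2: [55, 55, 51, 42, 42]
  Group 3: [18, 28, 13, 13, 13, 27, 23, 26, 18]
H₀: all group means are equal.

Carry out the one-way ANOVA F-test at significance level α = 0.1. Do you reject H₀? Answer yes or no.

Group means [48.11, 49.00, 19.89], grand mean 37.261
SSB = Σnᵢ(x̄ᵢ−x̄)² = 4464.657; SSW = ΣΣ(x−x̄ᵢ)² = 637.778
MSB = 4464.657/2 = 2232.3285; MSW = 637.778/20 = 31.8889
F = MSB/MSW = 70.0033
df = (2, 20)
p-value (upper-tail) = 0.00000
At α=0.1: p < α → reject H₀

reject H₀: yes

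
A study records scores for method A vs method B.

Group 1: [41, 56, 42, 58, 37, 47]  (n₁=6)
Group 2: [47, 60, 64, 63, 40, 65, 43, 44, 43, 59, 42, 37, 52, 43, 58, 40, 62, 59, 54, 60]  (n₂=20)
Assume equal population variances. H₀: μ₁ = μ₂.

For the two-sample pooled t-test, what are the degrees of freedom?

df = n₁ + n₂ − 2 = 6 + 20 − 2 = 24

degrees of freedom = 24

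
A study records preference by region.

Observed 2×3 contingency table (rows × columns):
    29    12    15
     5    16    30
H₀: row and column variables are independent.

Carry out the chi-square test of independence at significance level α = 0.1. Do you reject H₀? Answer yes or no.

reject H₀: yes

Row totals [56, 51], col totals [34, 28, 45], n=107
χ² = (29−17.79)²/17.79 + (12−14.65)²/14.65 + (15−23.55)²/23.55 + (5−16.21)²/16.21 + (16−13.35)²/13.35 + (30−21.45)²/21.45 = 22.3277
df = 2
p-value (upper-tail) = 0.00001
At α=0.1: p < α → reject H₀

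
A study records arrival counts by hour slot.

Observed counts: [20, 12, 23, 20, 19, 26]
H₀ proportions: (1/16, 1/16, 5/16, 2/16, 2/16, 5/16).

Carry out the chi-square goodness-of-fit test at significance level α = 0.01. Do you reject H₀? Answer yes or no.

reject H₀: yes

n = 120; E_i = n·p_i = [7.50, 7.50, 37.50, 15.00, 15.00, 37.50]
χ² = (20−7.50)²/7.50 + (12−7.50)²/7.50 + (23−37.50)²/37.50 + (20−15.00)²/15.00 + (19−15.00)²/15.00 + (26−37.50)²/37.50 = 35.4000
df = 5
p-value (upper-tail) = 0.00000
At α=0.01: p < α → reject H₀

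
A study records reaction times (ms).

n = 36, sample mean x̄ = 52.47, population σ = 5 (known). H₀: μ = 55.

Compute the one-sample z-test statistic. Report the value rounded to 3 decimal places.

test statistic = -3.036

SE = σ/√n = 5/√36 = 0.8333
z = (x̄−μ₀)/SE = (52.47−55)/0.8333 = -3.0360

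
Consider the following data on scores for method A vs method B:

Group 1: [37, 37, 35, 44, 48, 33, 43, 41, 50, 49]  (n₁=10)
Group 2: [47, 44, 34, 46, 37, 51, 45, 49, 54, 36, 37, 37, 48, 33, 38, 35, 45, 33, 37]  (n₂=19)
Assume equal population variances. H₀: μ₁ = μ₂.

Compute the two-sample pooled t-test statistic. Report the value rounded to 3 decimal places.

test statistic = 0.131

x̄₁=41.700, s₁=6.093, n₁=10
x̄₂=41.368, s₂=6.635, n₂=19
s_p² = [9·6.093² + 18·6.635²]/27 = 41.7230
SE = √(s_p²·(1/10+1/19)) = 2.5235
t = (41.700−41.368)/2.5235 = 0.1314
df = 27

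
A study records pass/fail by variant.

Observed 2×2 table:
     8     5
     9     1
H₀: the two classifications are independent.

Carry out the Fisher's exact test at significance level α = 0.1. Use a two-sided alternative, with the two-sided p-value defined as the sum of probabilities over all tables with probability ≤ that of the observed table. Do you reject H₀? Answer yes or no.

reject H₀: no

Margins: r₁=13, r₂=10, c₁=17, c₂=6, n=23
p_obs = C(13,8)·C(10,9)/C(23,17); sum pmf over tables with pmf ≤ p_obs
p-value (two-sided) = 0.17902
At α=0.1: p ≥ α → fail to reject H₀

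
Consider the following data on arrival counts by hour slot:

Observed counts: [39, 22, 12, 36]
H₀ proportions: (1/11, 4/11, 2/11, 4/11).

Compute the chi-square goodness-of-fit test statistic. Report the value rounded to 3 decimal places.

n = 109; E_i = n·p_i = [9.91, 39.64, 19.82, 39.64]
χ² = (39−9.91)²/9.91 + (22−39.64)²/39.64 + (12−19.82)²/19.82 + (36−39.64)²/39.64 = 96.6697
df = 3

test statistic = 96.670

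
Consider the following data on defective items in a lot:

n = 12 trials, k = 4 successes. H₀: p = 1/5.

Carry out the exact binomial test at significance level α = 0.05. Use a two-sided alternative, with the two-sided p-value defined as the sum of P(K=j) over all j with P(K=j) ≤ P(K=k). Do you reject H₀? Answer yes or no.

Exact binomial: n=12, k=4, p₀=1/5=0.2000
P(X=j) = C(n,j)·p₀^j·(1−p₀)^(n−j); p = Σ P(X=j) over j with P(X=j) ≤ P(X=4)
p-value (two-sided) = 0.27415
At α=0.05: p ≥ α → fail to reject H₀

reject H₀: no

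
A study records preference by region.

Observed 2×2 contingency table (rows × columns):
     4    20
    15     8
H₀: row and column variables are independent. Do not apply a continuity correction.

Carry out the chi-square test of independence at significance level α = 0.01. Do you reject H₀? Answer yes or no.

reject H₀: yes

Row totals [24, 23], col totals [19, 28], n=47
χ² = (4−9.70)²/9.70 + (20−14.30)²/14.30 + (15−9.30)²/9.30 + (8−13.70)²/13.70 = 11.4952
df = 1
p-value (upper-tail) = 0.00070
At α=0.01: p < α → reject H₀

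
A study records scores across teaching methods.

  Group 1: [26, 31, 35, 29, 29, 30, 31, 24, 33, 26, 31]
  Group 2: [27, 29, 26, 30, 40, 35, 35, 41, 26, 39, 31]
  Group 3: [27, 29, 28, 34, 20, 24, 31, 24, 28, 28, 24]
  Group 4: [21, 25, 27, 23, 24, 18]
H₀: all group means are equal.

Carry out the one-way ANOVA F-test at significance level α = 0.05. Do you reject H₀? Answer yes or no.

reject H₀: yes

Group means [29.55, 32.64, 27.00, 23.00], grand mean 28.692
SSB = Σnᵢ(x̄ᵢ−x̄)² = 405.035; SSW = ΣΣ(x−x̄ᵢ)² = 621.273
MSB = 405.035/3 = 135.0117; MSW = 621.273/35 = 17.7506
F = MSB/MSW = 7.6060
df = (3, 35)
p-value (upper-tail) = 0.00048
At α=0.05: p < α → reject H₀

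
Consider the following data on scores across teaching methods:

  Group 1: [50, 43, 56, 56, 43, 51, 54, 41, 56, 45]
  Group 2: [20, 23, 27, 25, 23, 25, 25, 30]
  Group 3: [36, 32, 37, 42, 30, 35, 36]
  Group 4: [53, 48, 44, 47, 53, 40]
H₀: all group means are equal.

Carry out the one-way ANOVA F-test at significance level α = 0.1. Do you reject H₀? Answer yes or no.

Group means [49.50, 24.75, 35.43, 47.50], grand mean 39.548
SSB = Σnᵢ(x̄ᵢ−x̄)² = 3240.463; SSW = ΣΣ(x−x̄ᵢ)² = 605.214
MSB = 3240.463/3 = 1080.1544; MSW = 605.214/27 = 22.4153
F = MSB/MSW = 48.1882
df = (3, 27)
p-value (upper-tail) = 0.00000
At α=0.1: p < α → reject H₀

reject H₀: yes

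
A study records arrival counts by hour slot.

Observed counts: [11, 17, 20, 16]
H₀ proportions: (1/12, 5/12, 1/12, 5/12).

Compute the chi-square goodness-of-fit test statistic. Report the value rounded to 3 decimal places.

n = 64; E_i = n·p_i = [5.33, 26.67, 5.33, 26.67]
χ² = (11−5.33)²/5.33 + (17−26.67)²/26.67 + (20−5.33)²/5.33 + (16−26.67)²/26.67 = 54.1250
df = 3

test statistic = 54.125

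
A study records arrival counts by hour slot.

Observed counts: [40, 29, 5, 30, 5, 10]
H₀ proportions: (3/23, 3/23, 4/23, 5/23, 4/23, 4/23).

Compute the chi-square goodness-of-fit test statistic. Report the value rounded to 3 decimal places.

test statistic = 80.301

n = 119; E_i = n·p_i = [15.52, 15.52, 20.70, 25.87, 20.70, 20.70]
χ² = (40−15.52)²/15.52 + (29−15.52)²/15.52 + (5−20.70)²/20.70 + (30−25.87)²/25.87 + (5−20.70)²/20.70 + (10−20.70)²/20.70 = 80.3011
df = 5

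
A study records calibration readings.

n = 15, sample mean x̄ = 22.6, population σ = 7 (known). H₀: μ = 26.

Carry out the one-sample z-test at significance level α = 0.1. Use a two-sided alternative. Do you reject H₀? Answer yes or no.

reject H₀: yes

SE = σ/√n = 7/√15 = 1.8074
z = (x̄−μ₀)/SE = (22.6−26)/1.8074 = -1.8812
p-value (two-sided) = 0.05995
At α=0.1: p < α → reject H₀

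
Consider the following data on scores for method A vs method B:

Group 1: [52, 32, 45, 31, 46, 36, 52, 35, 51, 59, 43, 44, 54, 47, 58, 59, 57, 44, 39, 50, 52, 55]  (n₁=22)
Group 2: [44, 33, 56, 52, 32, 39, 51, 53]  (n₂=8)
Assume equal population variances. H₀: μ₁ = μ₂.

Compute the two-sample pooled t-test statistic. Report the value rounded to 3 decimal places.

x̄₁=47.318, s₁=8.643, n₁=22
x̄₂=45.000, s₂=9.411, n₂=8
s_p² = [21·8.643² + 7·9.411²]/28 = 78.1705
SE = √(s_p²·(1/22+1/8)) = 3.6503
t = (47.318−45.000)/3.6503 = 0.6351
df = 28

test statistic = 0.635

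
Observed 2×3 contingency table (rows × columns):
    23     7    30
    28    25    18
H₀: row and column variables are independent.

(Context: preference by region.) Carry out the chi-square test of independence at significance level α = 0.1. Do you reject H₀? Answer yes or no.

reject H₀: yes

Row totals [60, 71], col totals [51, 32, 48], n=131
χ² = (23−23.36)²/23.36 + (7−14.66)²/14.66 + (30−21.98)²/21.98 + (28−27.64)²/27.64 + (25−17.34)²/17.34 + (18−26.02)²/26.02 = 12.7817
df = 2
p-value (upper-tail) = 0.00168
At α=0.1: p < α → reject H₀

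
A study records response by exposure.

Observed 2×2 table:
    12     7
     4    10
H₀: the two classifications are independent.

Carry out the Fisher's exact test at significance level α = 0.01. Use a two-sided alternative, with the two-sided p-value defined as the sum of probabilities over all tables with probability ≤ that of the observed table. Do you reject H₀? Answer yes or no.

Margins: r₁=19, r₂=14, c₁=16, c₂=17, n=33
p_obs = C(19,12)·C(14,4)/C(33,16); sum pmf over tables with pmf ≤ p_obs
p-value (two-sided) = 0.07986
At α=0.01: p ≥ α → fail to reject H₀

reject H₀: no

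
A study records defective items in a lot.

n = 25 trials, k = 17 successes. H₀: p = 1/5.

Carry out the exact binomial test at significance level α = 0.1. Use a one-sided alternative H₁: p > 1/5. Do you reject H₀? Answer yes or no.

reject H₀: yes

Exact binomial: n=25, k=17, p₀=1/5=0.2000
P(X≥17) from Σ C(n,i)·p₀^i·(1−p₀)^(n−i)
p-value (one-sided, H₁ greater) = 0.00000
At α=0.1: p < α → reject H₀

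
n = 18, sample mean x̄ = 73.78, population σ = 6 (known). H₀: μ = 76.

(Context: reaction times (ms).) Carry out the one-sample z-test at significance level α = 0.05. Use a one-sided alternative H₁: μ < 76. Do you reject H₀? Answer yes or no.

SE = σ/√n = 6/√18 = 1.4142
z = (x̄−μ₀)/SE = (73.78−76)/1.4142 = -1.5698
p-value (one-sided, H₁ less) = 0.05823
At α=0.05: p ≥ α → fail to reject H₀

reject H₀: no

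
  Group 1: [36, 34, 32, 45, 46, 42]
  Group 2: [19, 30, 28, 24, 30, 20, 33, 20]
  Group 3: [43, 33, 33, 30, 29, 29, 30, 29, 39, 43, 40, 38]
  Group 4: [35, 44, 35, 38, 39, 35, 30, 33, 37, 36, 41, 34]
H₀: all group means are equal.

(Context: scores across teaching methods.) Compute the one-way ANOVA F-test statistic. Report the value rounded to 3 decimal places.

Group means [39.17, 25.50, 34.67, 36.42], grand mean 34.000
SSB = Σnᵢ(x̄ᵢ−x̄)² = 813.583; SSW = ΣΣ(x−x̄ᵢ)² = 880.417
MSB = 813.583/3 = 271.1944; MSW = 880.417/34 = 25.8946
F = MSB/MSW = 10.4730
df = (3, 34)

test statistic = 10.473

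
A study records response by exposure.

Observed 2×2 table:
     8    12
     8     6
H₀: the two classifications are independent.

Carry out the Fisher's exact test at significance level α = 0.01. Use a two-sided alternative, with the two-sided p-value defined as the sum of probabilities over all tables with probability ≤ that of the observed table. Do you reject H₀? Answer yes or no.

Margins: r₁=20, r₂=14, c₁=16, c₂=18, n=34
p_obs = C(20,8)·C(14,8)/C(34,16); sum pmf over tables with pmf ≤ p_obs
p-value (two-sided) = 0.48671
At α=0.01: p ≥ α → fail to reject H₀

reject H₀: no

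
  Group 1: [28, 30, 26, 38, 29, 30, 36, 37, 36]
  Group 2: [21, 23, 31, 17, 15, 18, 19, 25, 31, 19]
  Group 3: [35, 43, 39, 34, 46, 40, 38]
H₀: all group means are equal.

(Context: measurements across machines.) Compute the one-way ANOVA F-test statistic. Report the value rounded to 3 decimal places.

Group means [32.22, 21.90, 39.29], grand mean 30.154
SSB = Σnᵢ(x̄ᵢ−x̄)² = 1303.500; SSW = ΣΣ(x−x̄ᵢ)² = 549.884
MSB = 1303.500/2 = 651.7502; MSW = 549.884/23 = 23.9080
F = MSB/MSW = 27.2608
df = (2, 23)

test statistic = 27.261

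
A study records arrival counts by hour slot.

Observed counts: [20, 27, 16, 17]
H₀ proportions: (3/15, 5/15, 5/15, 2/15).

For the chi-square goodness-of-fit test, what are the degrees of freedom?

df = k − 1 = 4 − 1 = 3

degrees of freedom = 3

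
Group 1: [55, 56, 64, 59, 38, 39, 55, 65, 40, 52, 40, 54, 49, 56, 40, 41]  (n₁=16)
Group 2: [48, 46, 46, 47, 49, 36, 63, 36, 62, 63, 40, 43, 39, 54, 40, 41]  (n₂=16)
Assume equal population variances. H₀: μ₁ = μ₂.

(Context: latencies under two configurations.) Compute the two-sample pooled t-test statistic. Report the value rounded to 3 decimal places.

x̄₁=50.188, s₁=9.275, n₁=16
x̄₂=47.062, s₂=9.125, n₂=16
s_p² = [15·9.275² + 15·9.125²]/30 = 84.6458
SE = √(s_p²·(1/16+1/16)) = 3.2528
t = (50.188−47.062)/3.2528 = 0.9607
df = 30

test statistic = 0.961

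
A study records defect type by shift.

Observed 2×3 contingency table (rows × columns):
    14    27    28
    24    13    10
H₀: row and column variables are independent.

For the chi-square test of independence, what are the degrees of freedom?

degrees of freedom = 2

df = (r−1)(c−1) = (2−1)·(3−1) = 2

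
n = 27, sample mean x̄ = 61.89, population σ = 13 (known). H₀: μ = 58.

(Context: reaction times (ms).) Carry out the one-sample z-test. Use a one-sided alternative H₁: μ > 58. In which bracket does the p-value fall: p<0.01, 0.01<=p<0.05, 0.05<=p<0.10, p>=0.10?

SE = σ/√n = 13/√27 = 2.5019
z = (x̄−μ₀)/SE = (61.89−58)/2.5019 = 1.5548
p-value (one-sided, H₁ greater) = 0.05999
→ bracket: 0.05<=p<0.10

p-value bracket: 0.05<=p<0.10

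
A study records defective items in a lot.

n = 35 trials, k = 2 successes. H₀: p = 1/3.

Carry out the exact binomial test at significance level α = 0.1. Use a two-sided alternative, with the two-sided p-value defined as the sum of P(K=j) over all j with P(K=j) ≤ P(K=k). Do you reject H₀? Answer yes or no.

reject H₀: yes

Exact binomial: n=35, k=2, p₀=1/3=0.3333
P(X=j) = C(n,j)·p₀^j·(1−p₀)^(n−j); p = Σ P(X=j) over j with P(X=j) ≤ P(X=2)
p-value (two-sided) = 0.00020
At α=0.1: p < α → reject H₀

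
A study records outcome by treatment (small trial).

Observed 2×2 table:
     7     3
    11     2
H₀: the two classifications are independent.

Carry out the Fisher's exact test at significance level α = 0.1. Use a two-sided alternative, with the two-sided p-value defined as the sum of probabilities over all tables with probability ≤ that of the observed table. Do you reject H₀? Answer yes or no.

Margins: r₁=10, r₂=13, c₁=18, c₂=5, n=23
p_obs = C(10,7)·C(13,11)/C(23,18); sum pmf over tables with pmf ≤ p_obs
p-value (two-sided) = 0.61752
At α=0.1: p ≥ α → fail to reject H₀

reject H₀: no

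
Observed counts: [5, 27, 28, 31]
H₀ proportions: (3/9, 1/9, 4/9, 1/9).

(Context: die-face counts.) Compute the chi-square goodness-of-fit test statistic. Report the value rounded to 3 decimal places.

test statistic = 96.352

n = 91; E_i = n·p_i = [30.33, 10.11, 40.44, 10.11]
χ² = (5−30.33)²/30.33 + (27−10.11)²/10.11 + (28−40.44)²/40.44 + (31−10.11)²/10.11 = 96.3516
df = 3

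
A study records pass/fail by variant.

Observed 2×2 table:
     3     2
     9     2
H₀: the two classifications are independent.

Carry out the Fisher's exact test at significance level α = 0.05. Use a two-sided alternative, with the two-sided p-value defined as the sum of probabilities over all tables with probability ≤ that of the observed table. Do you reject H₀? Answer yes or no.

Margins: r₁=5, r₂=11, c₁=12, c₂=4, n=16
p_obs = C(5,3)·C(11,9)/C(16,12); sum pmf over tables with pmf ≤ p_obs
p-value (two-sided) = 0.54670
At α=0.05: p ≥ α → fail to reject H₀

reject H₀: no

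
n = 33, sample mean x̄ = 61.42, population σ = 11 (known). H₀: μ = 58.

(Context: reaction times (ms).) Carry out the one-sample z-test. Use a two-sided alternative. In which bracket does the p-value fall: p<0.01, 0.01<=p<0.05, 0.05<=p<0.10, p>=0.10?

p-value bracket: 0.05<=p<0.10

SE = σ/√n = 11/√33 = 1.9149
z = (x̄−μ₀)/SE = (61.42−58)/1.9149 = 1.7860
p-value (two-sided) = 0.07409
→ bracket: 0.05<=p<0.10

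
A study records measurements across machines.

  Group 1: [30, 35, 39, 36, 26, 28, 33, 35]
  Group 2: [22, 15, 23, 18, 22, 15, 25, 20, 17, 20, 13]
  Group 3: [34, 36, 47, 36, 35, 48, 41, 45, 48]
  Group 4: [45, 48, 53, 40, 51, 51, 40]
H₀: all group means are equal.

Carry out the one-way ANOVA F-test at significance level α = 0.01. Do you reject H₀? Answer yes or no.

reject H₀: yes

Group means [32.75, 19.09, 41.11, 46.86], grand mean 33.429
SSB = Σnᵢ(x̄ᵢ−x̄)² = 4058.416; SSW = ΣΣ(x−x̄ᵢ)² = 736.155
MSB = 4058.416/3 = 1352.8054; MSW = 736.155/31 = 23.7469
F = MSB/MSW = 56.9676
df = (3, 31)
p-value (upper-tail) = 0.00000
At α=0.01: p < α → reject H₀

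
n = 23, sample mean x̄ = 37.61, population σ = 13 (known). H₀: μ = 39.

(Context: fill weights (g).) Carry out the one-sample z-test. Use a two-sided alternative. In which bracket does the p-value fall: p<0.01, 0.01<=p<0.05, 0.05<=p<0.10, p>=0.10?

p-value bracket: p>=0.10

SE = σ/√n = 13/√23 = 2.7107
z = (x̄−μ₀)/SE = (37.61−39)/2.7107 = -0.5128
p-value (two-sided) = 0.60810
→ bracket: p>=0.10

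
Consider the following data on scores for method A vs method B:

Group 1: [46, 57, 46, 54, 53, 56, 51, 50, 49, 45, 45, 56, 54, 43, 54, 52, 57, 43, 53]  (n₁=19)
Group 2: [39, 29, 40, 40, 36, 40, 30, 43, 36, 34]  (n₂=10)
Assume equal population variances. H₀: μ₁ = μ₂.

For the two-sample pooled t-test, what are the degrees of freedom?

degrees of freedom = 27

df = n₁ + n₂ − 2 = 19 + 10 − 2 = 27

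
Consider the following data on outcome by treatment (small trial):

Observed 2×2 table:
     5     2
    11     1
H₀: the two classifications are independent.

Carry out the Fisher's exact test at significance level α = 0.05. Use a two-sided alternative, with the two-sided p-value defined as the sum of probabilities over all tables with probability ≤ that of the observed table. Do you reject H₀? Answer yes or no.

reject H₀: no

Margins: r₁=7, r₂=12, c₁=16, c₂=3, n=19
p_obs = C(7,5)·C(12,11)/C(19,16); sum pmf over tables with pmf ≤ p_obs
p-value (two-sided) = 0.52322
At α=0.05: p ≥ α → fail to reject H₀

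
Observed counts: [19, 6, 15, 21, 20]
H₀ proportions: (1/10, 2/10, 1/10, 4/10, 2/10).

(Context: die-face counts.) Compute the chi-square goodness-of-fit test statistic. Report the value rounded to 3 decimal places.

n = 81; E_i = n·p_i = [8.10, 16.20, 8.10, 32.40, 16.20]
χ² = (19−8.10)²/8.10 + (6−16.20)²/16.20 + (15−8.10)²/8.10 + (21−32.40)²/32.40 + (20−16.20)²/16.20 = 31.8704
df = 4

test statistic = 31.870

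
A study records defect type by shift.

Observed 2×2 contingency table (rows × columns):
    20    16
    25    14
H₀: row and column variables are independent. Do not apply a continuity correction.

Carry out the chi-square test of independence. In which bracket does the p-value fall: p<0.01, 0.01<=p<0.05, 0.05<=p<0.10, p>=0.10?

Row totals [36, 39], col totals [45, 30], n=75
χ² = (20−21.60)²/21.60 + (16−14.40)²/14.40 + (25−23.40)²/23.40 + (14−15.60)²/15.60 = 0.5698
df = 1
p-value (upper-tail) = 0.45034
→ bracket: p>=0.10

p-value bracket: p>=0.10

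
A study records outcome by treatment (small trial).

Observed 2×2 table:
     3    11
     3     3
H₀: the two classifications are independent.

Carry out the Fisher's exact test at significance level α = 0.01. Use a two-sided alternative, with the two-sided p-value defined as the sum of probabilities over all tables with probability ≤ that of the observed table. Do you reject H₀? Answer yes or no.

reject H₀: no

Margins: r₁=14, r₂=6, c₁=6, c₂=14, n=20
p_obs = C(14,3)·C(6,3)/C(20,6); sum pmf over tables with pmf ≤ p_obs
p-value (two-sided) = 0.30271
At α=0.01: p ≥ α → fail to reject H₀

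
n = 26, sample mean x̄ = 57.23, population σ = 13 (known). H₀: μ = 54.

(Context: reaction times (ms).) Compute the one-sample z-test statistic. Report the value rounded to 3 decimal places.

SE = σ/√n = 13/√26 = 2.5495
z = (x̄−μ₀)/SE = (57.23−54)/2.5495 = 1.2669

test statistic = 1.267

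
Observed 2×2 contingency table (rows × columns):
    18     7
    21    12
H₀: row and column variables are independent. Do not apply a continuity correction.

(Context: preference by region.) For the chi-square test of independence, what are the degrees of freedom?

degrees of freedom = 1

df = (r−1)(c−1) = (2−1)·(2−1) = 1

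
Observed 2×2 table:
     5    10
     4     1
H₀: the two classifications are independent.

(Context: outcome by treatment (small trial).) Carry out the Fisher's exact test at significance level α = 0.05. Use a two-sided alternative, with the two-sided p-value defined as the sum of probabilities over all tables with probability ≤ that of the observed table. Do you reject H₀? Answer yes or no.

reject H₀: no

Margins: r₁=15, r₂=5, c₁=9, c₂=11, n=20
p_obs = C(15,5)·C(5,4)/C(20,9); sum pmf over tables with pmf ≤ p_obs
p-value (two-sided) = 0.12732
At α=0.05: p ≥ α → fail to reject H₀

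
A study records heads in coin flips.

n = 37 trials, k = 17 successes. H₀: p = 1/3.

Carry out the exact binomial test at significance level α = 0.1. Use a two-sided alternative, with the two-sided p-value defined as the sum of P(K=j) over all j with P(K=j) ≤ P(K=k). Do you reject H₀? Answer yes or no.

reject H₀: no

Exact binomial: n=37, k=17, p₀=1/3=0.3333
P(X=j) = C(n,j)·p₀^j·(1−p₀)^(n−j); p = Σ P(X=j) over j with P(X=j) ≤ P(X=17)
p-value (two-sided) = 0.11681
At α=0.1: p ≥ α → fail to reject H₀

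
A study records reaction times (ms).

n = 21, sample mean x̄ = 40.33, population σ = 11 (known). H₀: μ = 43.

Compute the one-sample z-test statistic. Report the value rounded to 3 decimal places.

test statistic = -1.112

SE = σ/√n = 11/√21 = 2.4004
z = (x̄−μ₀)/SE = (40.33−43)/2.4004 = -1.1123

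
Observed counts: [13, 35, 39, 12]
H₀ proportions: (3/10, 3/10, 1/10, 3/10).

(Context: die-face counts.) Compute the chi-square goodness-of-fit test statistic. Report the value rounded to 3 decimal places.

test statistic = 106.421

n = 99; E_i = n·p_i = [29.70, 29.70, 9.90, 29.70]
χ² = (13−29.70)²/29.70 + (35−29.70)²/29.70 + (39−9.90)²/9.90 + (12−29.70)²/29.70 = 106.4209
df = 3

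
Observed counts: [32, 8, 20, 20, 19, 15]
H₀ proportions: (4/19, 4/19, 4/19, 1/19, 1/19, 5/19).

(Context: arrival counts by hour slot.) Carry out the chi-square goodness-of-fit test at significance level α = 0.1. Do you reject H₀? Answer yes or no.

n = 114; E_i = n·p_i = [24.00, 24.00, 24.00, 6.00, 6.00, 30.00]
χ² = (32−24.00)²/24.00 + (8−24.00)²/24.00 + (20−24.00)²/24.00 + (20−6.00)²/6.00 + (19−6.00)²/6.00 + (15−30.00)²/30.00 = 82.3333
df = 5
p-value (upper-tail) = 0.00000
At α=0.1: p < α → reject H₀

reject H₀: yes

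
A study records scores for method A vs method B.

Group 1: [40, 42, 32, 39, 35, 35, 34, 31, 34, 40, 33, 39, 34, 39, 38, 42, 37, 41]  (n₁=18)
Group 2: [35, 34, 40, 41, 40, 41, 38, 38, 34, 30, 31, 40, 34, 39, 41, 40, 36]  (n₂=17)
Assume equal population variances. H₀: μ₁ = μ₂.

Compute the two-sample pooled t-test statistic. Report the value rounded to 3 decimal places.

test statistic = -0.193

x̄₁=36.944, s₁=3.506, n₁=18
x̄₂=37.176, s₂=3.592, n₂=17
s_p² = [17·3.506² + 16·3.592²]/33 = 12.5883
SE = √(s_p²·(1/18+1/17)) = 1.1999
t = (36.944−37.176)/1.1999 = -0.1934
df = 33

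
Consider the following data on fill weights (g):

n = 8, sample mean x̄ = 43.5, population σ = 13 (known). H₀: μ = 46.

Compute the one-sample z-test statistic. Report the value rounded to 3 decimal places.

test statistic = -0.544

SE = σ/√n = 13/√8 = 4.5962
z = (x̄−μ₀)/SE = (43.5−46)/4.5962 = -0.5439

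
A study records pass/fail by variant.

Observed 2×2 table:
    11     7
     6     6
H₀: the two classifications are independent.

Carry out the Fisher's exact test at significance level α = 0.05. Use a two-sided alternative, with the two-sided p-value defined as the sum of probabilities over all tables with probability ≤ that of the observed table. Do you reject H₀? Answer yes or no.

reject H₀: no

Margins: r₁=18, r₂=12, c₁=17, c₂=13, n=30
p_obs = C(18,11)·C(12,6)/C(30,17); sum pmf over tables with pmf ≤ p_obs
p-value (two-sided) = 0.71062
At α=0.05: p ≥ α → fail to reject H₀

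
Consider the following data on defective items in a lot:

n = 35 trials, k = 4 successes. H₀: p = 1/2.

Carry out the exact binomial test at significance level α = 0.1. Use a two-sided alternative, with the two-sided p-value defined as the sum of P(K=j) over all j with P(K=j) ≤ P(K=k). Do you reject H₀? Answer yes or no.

Exact binomial: n=35, k=4, p₀=1/2=0.5000
P(X=j) = C(n,j)·p₀^j·(1−p₀)^(n−j); p = Σ P(X=j) over j with P(X=j) ≤ P(X=4)
p-value (two-sided) = 0.00000
At α=0.1: p < α → reject H₀

reject H₀: yes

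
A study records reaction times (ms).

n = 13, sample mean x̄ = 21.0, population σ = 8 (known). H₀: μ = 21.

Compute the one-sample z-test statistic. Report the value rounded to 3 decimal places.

test statistic = 0.000

SE = σ/√n = 8/√13 = 2.2188
z = (x̄−μ₀)/SE = (21.0−21)/2.2188 = 0.0000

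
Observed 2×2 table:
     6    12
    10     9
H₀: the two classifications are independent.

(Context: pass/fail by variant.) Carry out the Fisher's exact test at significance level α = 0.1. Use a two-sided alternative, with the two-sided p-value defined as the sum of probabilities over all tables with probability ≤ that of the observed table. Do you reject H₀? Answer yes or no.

reject H₀: no

Margins: r₁=18, r₂=19, c₁=16, c₂=21, n=37
p_obs = C(18,6)·C(19,10)/C(37,16); sum pmf over tables with pmf ≤ p_obs
p-value (two-sided) = 0.32454
At α=0.1: p ≥ α → fail to reject H₀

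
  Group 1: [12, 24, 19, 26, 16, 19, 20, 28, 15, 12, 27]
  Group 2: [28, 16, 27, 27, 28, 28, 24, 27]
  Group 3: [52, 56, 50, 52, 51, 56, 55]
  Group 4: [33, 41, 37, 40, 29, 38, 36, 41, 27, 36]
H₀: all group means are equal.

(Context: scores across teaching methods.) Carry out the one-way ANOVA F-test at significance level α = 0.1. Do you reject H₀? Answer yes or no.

Group means [19.82, 25.62, 53.14, 35.80], grand mean 32.028
SSB = Σnᵢ(x̄ᵢ−x̄)² = 5231.004; SSW = ΣΣ(x−x̄ᵢ)² = 699.969
MSB = 5231.004/3 = 1743.6679; MSW = 699.969/32 = 21.8740
F = MSB/MSW = 79.7141
df = (3, 32)
p-value (upper-tail) = 0.00000
At α=0.1: p < α → reject H₀

reject H₀: yes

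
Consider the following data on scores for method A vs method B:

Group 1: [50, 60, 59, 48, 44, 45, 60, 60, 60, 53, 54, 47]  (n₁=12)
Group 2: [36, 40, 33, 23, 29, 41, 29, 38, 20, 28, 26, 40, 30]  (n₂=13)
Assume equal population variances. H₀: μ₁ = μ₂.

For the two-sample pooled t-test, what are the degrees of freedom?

df = n₁ + n₂ − 2 = 12 + 13 − 2 = 23

degrees of freedom = 23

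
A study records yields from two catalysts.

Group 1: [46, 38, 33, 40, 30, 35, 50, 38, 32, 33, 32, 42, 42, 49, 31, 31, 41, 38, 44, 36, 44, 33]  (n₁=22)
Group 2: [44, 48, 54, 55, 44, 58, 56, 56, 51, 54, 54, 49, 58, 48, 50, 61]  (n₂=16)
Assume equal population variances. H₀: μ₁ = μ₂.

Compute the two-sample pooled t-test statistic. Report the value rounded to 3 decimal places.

x̄₁=38.091, s₁=6.047, n₁=22
x̄₂=52.500, s₂=5.007, n₂=16
s_p² = [21·6.047² + 15·5.007²]/36 = 31.7727
SE = √(s_p²·(1/22+1/16)) = 1.8520
t = (38.091−52.500)/1.8520 = -7.7802
df = 36

test statistic = -7.780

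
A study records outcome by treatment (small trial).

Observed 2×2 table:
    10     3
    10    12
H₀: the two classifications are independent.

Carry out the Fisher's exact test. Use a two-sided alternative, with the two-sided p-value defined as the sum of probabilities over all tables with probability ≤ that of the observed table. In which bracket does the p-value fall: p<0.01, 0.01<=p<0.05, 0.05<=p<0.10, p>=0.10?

Margins: r₁=13, r₂=22, c₁=20, c₂=15, n=35
p_obs = C(13,10)·C(22,10)/C(35,20); sum pmf over tables with pmf ≤ p_obs
p-value (two-sided) = 0.08914
→ bracket: 0.05<=p<0.10

p-value bracket: 0.05<=p<0.10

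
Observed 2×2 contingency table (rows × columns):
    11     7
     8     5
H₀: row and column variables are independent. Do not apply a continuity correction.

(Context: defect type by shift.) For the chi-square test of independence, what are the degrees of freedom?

df = (r−1)(c−1) = (2−1)·(2−1) = 1

degrees of freedom = 1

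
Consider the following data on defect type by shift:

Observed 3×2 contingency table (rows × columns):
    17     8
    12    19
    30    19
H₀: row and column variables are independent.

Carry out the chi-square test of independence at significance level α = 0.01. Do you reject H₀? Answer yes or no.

reject H₀: no

Row totals [25, 31, 49], col totals [59, 46], n=105
χ² = (17−14.05)²/14.05 + (8−10.95)²/10.95 + (12−17.42)²/17.42 + (19−13.58)²/13.58 + (30−27.53)²/27.53 + (19−21.47)²/21.47 = 5.7689
df = 2
p-value (upper-tail) = 0.05588
At α=0.01: p ≥ α → fail to reject H₀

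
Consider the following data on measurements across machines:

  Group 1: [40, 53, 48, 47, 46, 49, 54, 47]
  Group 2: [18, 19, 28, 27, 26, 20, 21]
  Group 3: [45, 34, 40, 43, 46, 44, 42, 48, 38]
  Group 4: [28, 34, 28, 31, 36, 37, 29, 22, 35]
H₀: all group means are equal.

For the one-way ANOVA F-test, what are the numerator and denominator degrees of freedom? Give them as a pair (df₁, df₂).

k = 4 groups, N = 33 total
df = (k−1, N−k) = (4−1, 33−4) = (3, 29)

degrees of freedom = [3, 29]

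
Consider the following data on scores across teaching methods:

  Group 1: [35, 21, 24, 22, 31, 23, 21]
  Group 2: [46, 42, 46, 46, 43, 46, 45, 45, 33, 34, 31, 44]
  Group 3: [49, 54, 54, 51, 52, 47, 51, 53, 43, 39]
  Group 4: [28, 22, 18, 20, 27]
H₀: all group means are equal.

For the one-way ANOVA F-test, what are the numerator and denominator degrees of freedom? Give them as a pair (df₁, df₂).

degrees of freedom = [3, 30]

k = 4 groups, N = 34 total
df = (k−1, N−k) = (4−1, 34−4) = (3, 30)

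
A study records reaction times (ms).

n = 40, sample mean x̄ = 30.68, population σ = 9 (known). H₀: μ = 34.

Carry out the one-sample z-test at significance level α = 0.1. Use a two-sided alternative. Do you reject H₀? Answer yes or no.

reject H₀: yes

SE = σ/√n = 9/√40 = 1.4230
z = (x̄−μ₀)/SE = (30.68−34)/1.4230 = -2.3331
p-value (two-sided) = 0.01965
At α=0.1: p < α → reject H₀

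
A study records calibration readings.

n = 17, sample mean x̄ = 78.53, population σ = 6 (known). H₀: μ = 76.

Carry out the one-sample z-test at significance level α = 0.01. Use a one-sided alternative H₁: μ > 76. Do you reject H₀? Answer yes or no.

SE = σ/√n = 6/√17 = 1.4552
z = (x̄−μ₀)/SE = (78.53−76)/1.4552 = 1.7386
p-value (one-sided, H₁ greater) = 0.04105
At α=0.01: p ≥ α → fail to reject H₀

reject H₀: no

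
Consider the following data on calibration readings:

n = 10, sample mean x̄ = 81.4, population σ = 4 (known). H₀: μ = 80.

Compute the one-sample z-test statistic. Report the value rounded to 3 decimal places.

test statistic = 1.107

SE = σ/√n = 4/√10 = 1.2649
z = (x̄−μ₀)/SE = (81.4−80)/1.2649 = 1.1068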